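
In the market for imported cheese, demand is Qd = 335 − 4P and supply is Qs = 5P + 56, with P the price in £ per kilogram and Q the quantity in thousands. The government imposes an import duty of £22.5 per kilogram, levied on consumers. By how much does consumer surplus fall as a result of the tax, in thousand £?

Without the tax, 335 − 4P = 5P + 56 gives 9P = 279, so P* = £31 and Q* = 211.
With the tax collected from consumers, demand (in seller-price terms) shifts: Qd = 335 − 4(P + 22.5).
New equilibrium: consumers pay £43.5, suppliers receive £21, Q = 161. (Wedge: Pb − Ps = 22.5.)
ΔCS is the trapezoid between Q = 161 and Q = 211 of height £12.5: ½ · (211 + 161) · 12.5 = £2325.

Consumer surplus falls by £2325 thousand.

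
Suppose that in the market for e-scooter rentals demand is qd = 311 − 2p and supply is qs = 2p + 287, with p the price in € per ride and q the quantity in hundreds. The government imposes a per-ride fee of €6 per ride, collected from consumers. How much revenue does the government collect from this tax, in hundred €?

Without the tax, 311 − 2p = 2p + 287 gives 4p = 24, so p* = €6 and q* = 299.
With the tax collected from consumers, demand (in seller-price terms) shifts: qd = 311 − 2(p + 6).
New equilibrium: consumers pay €9, suppliers receive €3, q = 293. (Wedge: pb − ps = 6.)
Revenue = t · Q = 6 · 293 = €1758.

Tax revenue = €1758 hundred.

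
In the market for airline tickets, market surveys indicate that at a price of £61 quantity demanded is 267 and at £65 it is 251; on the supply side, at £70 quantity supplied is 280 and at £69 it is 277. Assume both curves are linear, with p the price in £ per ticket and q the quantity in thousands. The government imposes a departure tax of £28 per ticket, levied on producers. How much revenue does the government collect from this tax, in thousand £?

Tax revenue = £5908 thousand.

Demand slope: (251 − 267)/(65 − 61) = -4, so qd = 511 − 4p.
Supply slope: (277 − 280)/(69 − 70) = 3, so qs = 3p + 70.
Without the tax, 511 − 4p = 3p + 70 gives 7p = 441, so p* = £63 and q* = 259.
With the tax collected from producers, supply shifts: qs = 3(p − 28) + 70.
New equilibrium: consumers pay £75, producers receive £47, q = 211. (Wedge: pb − ps = 28.)
Revenue = t · Q = 28 · 211 = £5908.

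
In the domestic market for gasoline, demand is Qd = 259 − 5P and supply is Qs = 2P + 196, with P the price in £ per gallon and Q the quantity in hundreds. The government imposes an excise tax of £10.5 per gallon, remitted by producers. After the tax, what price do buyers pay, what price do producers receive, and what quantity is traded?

Without the tax, 259 − 5P = 2P + 196 gives 7P = 63, so P* = £9 and Q* = 214.
With the tax collected from producers, supply shifts: Qs = 2(P − 10.5) + 196.
Solving gives Q = 199 with buyers paying £12 and producers receiving £1.5 (the £10.5 wedge).
The less price-elastic side of the market bears the larger share of a per-unit tax.

Buyers pay £12; producers receive £1.5; quantity = 199.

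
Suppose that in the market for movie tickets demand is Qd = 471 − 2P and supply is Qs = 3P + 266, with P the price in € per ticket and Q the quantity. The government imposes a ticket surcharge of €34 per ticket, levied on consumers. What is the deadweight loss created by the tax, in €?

Before the tax: set 471 − 2P = 3P + 266 → P* = €41, Q* = 389.
With the tax collected from consumers, demand (in seller-price terms) shifts: Qd = 471 − 2(P + 34).
New equilibrium: consumers pay €61.4, producers receive €27.4, Q = 348.2. (Wedge: Pb − Ps = 34.)
Quantity falls by |ΔQ| = |389 − 348.2| = 40.8.
DWL = ½ · t · |ΔQ| = ½ · 34 · 40.8 = €693.6.

Deadweight loss = €693.6.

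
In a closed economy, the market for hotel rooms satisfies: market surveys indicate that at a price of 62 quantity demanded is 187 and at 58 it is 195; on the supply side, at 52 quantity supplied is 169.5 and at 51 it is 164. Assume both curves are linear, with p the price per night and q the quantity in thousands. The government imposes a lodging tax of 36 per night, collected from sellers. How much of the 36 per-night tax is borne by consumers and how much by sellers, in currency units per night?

Demand slope: (195 − 187)/(58 − 62) = -2, so qd = 311 − 2p.
Supply slope: (164 − 169.5)/(51 − 52) = 5.5, so qs = 5.5p − 116.5.
Before the tax: set 311 − 2p = 5.5p − 116.5 → p* = 57, q* = 197.
With the tax collected from sellers, supply shifts: qs = 5.5(p − 36) − 116.5.
New equilibrium: consumers pay 83.4, sellers receive 47.4, q = 144.2. (Wedge: pb − ps = 36.)
Burden on consumers: 26.4; on sellers: 9.6. (They sum to 36.)

Consumers bear 26.4 per night; sellers bear 9.6 per night.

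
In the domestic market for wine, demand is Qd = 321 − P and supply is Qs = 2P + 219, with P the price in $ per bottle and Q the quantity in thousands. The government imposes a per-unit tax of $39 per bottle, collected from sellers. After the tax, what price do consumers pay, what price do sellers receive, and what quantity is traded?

Consumers pay $60; sellers receive $21; quantity = 261.

Without the tax, 321 − P = 2P + 219 gives 3P = 102, so P* = $34 and Q* = 287.
With the tax collected from sellers, supply shifts: Qs = 2(P − 39) + 219.
Solving gives Q = 261 with consumers paying $60 and sellers receiving $21 (the $39 wedge).
The less price-elastic side of the market bears the larger share of a per-unit tax.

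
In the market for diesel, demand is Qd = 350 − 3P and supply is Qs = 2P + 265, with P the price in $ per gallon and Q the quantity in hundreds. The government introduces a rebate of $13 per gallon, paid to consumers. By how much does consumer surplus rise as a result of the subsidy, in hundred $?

Consumer surplus rises by $1595.36 hundred.

Before the subsidy: set 350 − 3P = 2P + 265 → P* = $17, Q* = 299.
With a per-unit subsidy paid to consumers, each effectively pays P − 13, so demand becomes Qd = 350 − 3(P − 13).
Solving gives Q = 314.6 with consumers paying $11.8 and producers receiving $24.8 (the $13 wedge).
ΔCS is the trapezoid between Q = 314.6 and Q = 299 of height $5.2: ½ · (299 + 314.6) · 5.2 = $1595.36.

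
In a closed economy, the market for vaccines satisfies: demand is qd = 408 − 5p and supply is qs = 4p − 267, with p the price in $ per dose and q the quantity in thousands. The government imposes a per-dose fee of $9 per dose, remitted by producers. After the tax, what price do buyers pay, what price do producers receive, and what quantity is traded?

Before the tax: set 408 − 5p = 4p − 267 → p* = $75, q* = 33.
With the tax collected from producers, supply shifts: qs = 4(p − 9) − 267.
New equilibrium: buyers pay $79, producers receive $70, q = 13. (Wedge: pb − ps = 9.)

Buyers pay $79; producers receive $70; quantity = 13.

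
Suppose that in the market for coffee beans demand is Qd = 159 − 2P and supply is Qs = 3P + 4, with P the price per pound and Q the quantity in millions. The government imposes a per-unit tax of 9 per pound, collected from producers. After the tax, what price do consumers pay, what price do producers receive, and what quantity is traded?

Without the tax, 159 − 2P = 3P + 4 gives 5P = 155, so P* = 31 and Q* = 97.
With the tax collected from producers, supply shifts: Qs = 3(P − 9) + 4.
Solving gives Q = 86.2 with consumers paying 36.4 and producers receiving 27.4 (the 9 wedge).

Consumers pay 36.4; producers receive 27.4; quantity = 86.2.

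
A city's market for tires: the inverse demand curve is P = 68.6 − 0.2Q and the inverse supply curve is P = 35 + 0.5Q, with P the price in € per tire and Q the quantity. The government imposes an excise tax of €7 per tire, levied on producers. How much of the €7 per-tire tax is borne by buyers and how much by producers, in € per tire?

Inverting to Q(P) form: Qd = 343 − 5P; Qs = 2P − 70.
Before the tax: set 343 − 5P = 2P − 70 → P* = €59, Q* = 48.
With the tax collected from producers, supply shifts: Qs = 2(P − 7) − 70.
Solving gives Q = 38 with buyers paying €61 and producers receiving €54 (the €7 wedge).
Burden on buyers: €2; on producers: €5. (They sum to €7.)
The less price-elastic side of the market bears the larger share of a per-unit tax.

Buyers bear €2 per tire; producers bear €5 per tire.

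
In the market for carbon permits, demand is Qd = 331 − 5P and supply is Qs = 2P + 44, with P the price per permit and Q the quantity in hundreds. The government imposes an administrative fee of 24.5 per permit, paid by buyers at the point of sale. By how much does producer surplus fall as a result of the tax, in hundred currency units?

Before the tax: set 331 − 5P = 2P + 44 → P* = 41, Q* = 126.
With the tax collected from buyers, demand (in seller-price terms) shifts: Qd = 331 − 5(P + 24.5).
New equilibrium: buyers pay 48, producers receive 23.5, Q = 91. (Wedge: Pb − Ps = 24.5.)
ΔPS is the trapezoid between Q = 91 and Q = 126 of height 17.5: ½ · (126 + 91) · 17.5 = 1898.75.

Producer surplus falls by 1898.75 hundred.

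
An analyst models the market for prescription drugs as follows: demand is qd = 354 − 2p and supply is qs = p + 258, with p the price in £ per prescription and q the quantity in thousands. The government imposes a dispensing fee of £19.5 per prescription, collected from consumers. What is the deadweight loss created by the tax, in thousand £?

Deadweight loss = £126.75 thousand.

Without the tax, 354 − 2p = p + 258 gives 3p = 96, so p* = £32 and q* = 290.
With the tax collected from consumers, demand (in seller-price terms) shifts: qd = 354 − 2(p + 19.5).
Solving gives q = 277 with consumers paying £38.5 and sellers receiving £19 (the £19.5 wedge).
Quantity falls by |ΔQ| = |290 − 277| = 13.
DWL = ½ · t · |ΔQ| = ½ · 19.5 · 13 = £126.75.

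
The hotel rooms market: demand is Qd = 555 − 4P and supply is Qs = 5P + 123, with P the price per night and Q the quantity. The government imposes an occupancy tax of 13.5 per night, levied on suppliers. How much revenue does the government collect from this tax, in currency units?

Before the tax: set 555 − 4P = 5P + 123 → P* = 48, Q* = 363.
With the tax collected from suppliers, supply shifts: Qs = 5(P − 13.5) + 123.
New equilibrium: consumers pay 55.5, suppliers receive 42, Q = 333. (Wedge: Pb − Ps = 13.5.)
Revenue = t · Q = 13.5 · 333 = 4495.5.

Tax revenue = 4495.5.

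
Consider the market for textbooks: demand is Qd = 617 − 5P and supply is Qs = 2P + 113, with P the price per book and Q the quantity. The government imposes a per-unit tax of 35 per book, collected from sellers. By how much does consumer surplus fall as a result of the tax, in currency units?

Consumer surplus falls by 2320.

Without the tax, 617 − 5P = 2P + 113 gives 7P = 504, so P* = 72 and Q* = 257.
With the tax collected from sellers, supply shifts: Qs = 2(P − 35) + 113.
Solving gives Q = 207 with buyers paying 82 and sellers receiving 47 (the 35 wedge).
ΔCS is the trapezoid between Q = 207 and Q = 257 of height 10: ½ · (257 + 207) · 10 = 2320.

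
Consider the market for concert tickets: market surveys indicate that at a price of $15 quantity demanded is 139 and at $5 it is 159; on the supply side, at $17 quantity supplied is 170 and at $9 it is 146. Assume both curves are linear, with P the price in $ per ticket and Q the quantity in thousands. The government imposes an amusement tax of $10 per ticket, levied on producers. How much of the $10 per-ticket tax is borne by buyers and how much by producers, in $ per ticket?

Buyers bear $6 per ticket; producers bear $4 per ticket.

Demand slope: (159 − 139)/(5 − 15) = -2, so Qd = 169 − 2P.
Supply slope: (146 − 170)/(9 − 17) = 3, so Qs = 3P + 119.
Before the tax: set 169 − 2P = 3P + 119 → P* = $10, Q* = 149.
With the tax collected from producers, supply shifts: Qs = 3(P − 10) + 119.
Solving gives Q = 137 with buyers paying $16 and producers receiving $6 (the $10 wedge).
Burden on buyers: $6; on producers: $4. (They sum to $10.)
The less price-elastic side of the market bears the larger share of a per-unit tax.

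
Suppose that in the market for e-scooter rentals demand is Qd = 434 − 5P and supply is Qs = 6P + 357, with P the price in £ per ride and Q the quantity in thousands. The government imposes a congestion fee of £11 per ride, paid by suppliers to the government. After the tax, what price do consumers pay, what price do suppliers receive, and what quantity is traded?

Before the tax: set 434 − 5P = 6P + 357 → P* = £7, Q* = 399.
With the tax collected from suppliers, supply shifts: Qs = 6(P − 11) + 357.
New equilibrium: consumers pay £13, suppliers receive £2, Q = 369. (Wedge: Pb − Ps = 11.)
The less price-elastic side of the market bears the larger share of a per-unit tax.

Consumers pay £13; suppliers receive £2; quantity = 369.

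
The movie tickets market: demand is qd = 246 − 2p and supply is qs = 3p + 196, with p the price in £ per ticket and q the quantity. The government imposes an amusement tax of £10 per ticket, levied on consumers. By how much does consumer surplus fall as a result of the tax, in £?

Without the tax, 246 − 2p = 3p + 196 gives 5p = 50, so p* = £10 and q* = 226.
With the tax collected from consumers, demand (in seller-price terms) shifts: qd = 246 − 2(p + 10).
Solving gives q = 214 with consumers paying £16 and suppliers receiving £6 (the £10 wedge).
ΔCS is the trapezoid between Q = 214 and Q = 226 of height £6: ½ · (226 + 214) · 6 = £1320.

Consumer surplus falls by £1320.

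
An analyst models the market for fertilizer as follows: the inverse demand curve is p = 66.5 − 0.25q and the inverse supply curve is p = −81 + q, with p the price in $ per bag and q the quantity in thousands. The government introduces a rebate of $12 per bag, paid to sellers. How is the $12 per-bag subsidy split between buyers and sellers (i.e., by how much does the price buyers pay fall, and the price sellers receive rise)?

Buyers gain $2.4 per bag; sellers gain $9.6 per bag.

Rewrite in direct form: qd = 266 − 4p and qs = p + 81.
Before the subsidy: set 266 − 4p = p + 81 → p* = $37, q* = 118.
With a per-unit subsidy paid to sellers, each receives p + 12 per unit sold, so supply becomes qs = (p + 12) + 81.
New equilibrium: buyers pay $34.6, sellers receive $46.6, q = 127.6. (Wedge: pb − ps = −12.)
Gain to buyers: $2.4; to sellers: $9.6. (They sum to $12.)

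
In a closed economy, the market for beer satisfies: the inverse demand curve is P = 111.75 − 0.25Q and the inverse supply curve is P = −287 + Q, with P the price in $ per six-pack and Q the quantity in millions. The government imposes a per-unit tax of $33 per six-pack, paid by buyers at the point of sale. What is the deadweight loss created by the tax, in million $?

Deadweight loss = $435.6 million.

Inverting to Q(P) form: Qd = 447 − 4P; Qs = P + 287.
Without the tax, 447 − 4P = P + 287 gives 5P = 160, so P* = $32 and Q* = 319.
With the tax collected from buyers, demand (in seller-price terms) shifts: Qd = 447 − 4(P + 33).
New equilibrium: buyers pay $38.6, suppliers receive $5.6, Q = 292.6. (Wedge: Pb − Ps = 33.)
Quantity falls by |ΔQ| = |319 − 292.6| = 26.4.
DWL = ½ · t · |ΔQ| = ½ · 33 · 26.4 = $435.6.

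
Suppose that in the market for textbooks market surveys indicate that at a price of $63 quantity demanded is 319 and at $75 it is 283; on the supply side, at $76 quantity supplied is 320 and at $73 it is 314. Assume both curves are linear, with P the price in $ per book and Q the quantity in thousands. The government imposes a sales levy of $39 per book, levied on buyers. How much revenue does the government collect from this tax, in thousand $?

Demand slope: (283 − 319)/(75 − 63) = -3, so Qd = 508 − 3P.
Supply slope: (314 − 320)/(73 − 76) = 2, so Qs = 2P + 168.
Before the tax: set 508 − 3P = 2P + 168 → P* = $68, Q* = 304.
With the tax collected from buyers, demand (in seller-price terms) shifts: Qd = 508 − 3(P + 39).
New equilibrium: buyers pay $83.6, sellers receive $44.6, Q = 257.2. (Wedge: Pb − Ps = 39.)
Revenue = t · Q = 39 · 257.2 = $10030.8.

Tax revenue = $10030.8 thousand.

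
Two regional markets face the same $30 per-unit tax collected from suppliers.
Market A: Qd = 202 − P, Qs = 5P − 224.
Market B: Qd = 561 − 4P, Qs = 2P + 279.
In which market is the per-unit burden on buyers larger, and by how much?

Market A: pre-tax P* = $71, Q* = 131; post-tax Q = 106; per-unit burden on buyers = $25.
Market B: pre-tax P* = $47, Q* = 373; post-tax Q = 333; per-unit burden on buyers = $10.
Difference: $25 vs $10 → market A is larger by $15.

Market A, by $15.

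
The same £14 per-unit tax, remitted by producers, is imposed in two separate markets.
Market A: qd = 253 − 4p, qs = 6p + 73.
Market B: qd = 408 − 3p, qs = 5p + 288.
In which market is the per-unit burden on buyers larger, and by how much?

Market A: pre-tax p* = £18, q* = 181; post-tax q = 147.4; per-unit burden on buyers = £8.4.
Market B: pre-tax p* = £15, q* = 363; post-tax q = 336.75; per-unit burden on buyers = £8.75.
Difference: £8.4 vs £8.75 → market B is larger by £0.35.

Market B, by £0.35.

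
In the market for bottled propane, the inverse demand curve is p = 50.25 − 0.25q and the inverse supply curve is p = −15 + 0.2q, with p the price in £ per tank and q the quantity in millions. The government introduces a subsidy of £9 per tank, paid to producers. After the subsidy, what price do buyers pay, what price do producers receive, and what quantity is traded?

Inverting to q(p) form: qd = 201 − 4p; qs = 5p + 75.
Before the subsidy: set 201 − 4p = 5p + 75 → p* = £14, q* = 145.
With a per-unit subsidy paid to producers, each receives p + 9 per unit sold, so supply becomes qs = 5(p + 9) + 75.
Solving gives q = 165 with buyers paying £9 and producers receiving £18 (the £9 wedge).

Buyers pay £9; producers receive £18; quantity = 165.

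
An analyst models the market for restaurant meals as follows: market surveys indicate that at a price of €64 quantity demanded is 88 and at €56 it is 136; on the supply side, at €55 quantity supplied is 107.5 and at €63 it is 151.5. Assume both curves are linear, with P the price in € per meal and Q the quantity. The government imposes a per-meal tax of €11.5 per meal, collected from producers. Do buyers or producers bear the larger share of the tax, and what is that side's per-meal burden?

Producers bear the larger share: €6 per meal.

Demand slope: (136 − 88)/(56 − 64) = -6, so Qd = 472 − 6P.
Supply slope: (151.5 − 107.5)/(63 − 55) = 5.5, so Qs = 5.5P − 195.
Without the tax, 472 − 6P = 5.5P − 195 gives 11.5P = 667, so P* = €58 and Q* = 124.
With the tax collected from producers, supply shifts: Qs = 5.5(P − 11.5) − 195.
Solving gives Q = 91 with buyers paying €63.5 and producers receiving €52 (the €11.5 wedge).
Per-meal burden: buyers €5.5, producers €6.
Producers take the larger share because supply is less price-elastic here (demand slope 6 vs supply slope 5.5).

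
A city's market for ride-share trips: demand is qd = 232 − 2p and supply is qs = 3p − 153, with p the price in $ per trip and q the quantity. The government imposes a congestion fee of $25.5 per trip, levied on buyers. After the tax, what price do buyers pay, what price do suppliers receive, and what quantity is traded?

Buyers pay $92.3; suppliers receive $66.8; quantity = 47.4.

Without the tax, 232 − 2p = 3p − 153 gives 5p = 385, so p* = $77 and q* = 78.
With the tax collected from buyers, demand (in seller-price terms) shifts: qd = 232 − 2(p + 25.5).
Solving gives q = 47.4 with buyers paying $92.3 and suppliers receiving $66.8 (the $25.5 wedge).
The less price-elastic side of the market bears the larger share of a per-unit tax.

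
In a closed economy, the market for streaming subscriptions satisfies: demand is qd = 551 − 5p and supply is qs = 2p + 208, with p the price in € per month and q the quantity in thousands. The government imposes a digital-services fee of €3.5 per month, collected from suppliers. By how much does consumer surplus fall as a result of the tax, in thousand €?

Consumer surplus falls by €303.5 thousand.

Without the tax, 551 − 5p = 2p + 208 gives 7p = 343, so p* = €49 and q* = 306.
With the tax collected from suppliers, supply shifts: qs = 2(p − 3.5) + 208.
New equilibrium: buyers pay €50, suppliers receive €46.5, q = 301. (Wedge: pb − ps = 3.5.)
ΔCS is the trapezoid between Q = 301 and Q = 306 of height €1: ½ · (306 + 301) · 1 = €303.5.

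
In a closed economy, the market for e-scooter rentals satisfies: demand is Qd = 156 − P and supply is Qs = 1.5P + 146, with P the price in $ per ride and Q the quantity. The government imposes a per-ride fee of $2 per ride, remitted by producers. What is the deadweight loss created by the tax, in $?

Deadweight loss = $1.2.

Before the tax: set 156 − P = 1.5P + 146 → P* = $4, Q* = 152.
With the tax collected from producers, supply shifts: Qs = 1.5(P − 2) + 146.
New equilibrium: consumers pay $5.2, producers receive $3.2, Q = 150.8. (Wedge: Pb − Ps = 2.)
Quantity falls by |ΔQ| = |152 − 150.8| = 1.2.
DWL = ½ · t · |ΔQ| = ½ · 2 · 1.2 = $1.2.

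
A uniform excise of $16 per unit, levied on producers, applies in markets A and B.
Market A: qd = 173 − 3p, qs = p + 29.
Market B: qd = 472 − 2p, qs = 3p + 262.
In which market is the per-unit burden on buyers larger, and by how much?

Market B, by $5.6.

Market A: pre-tax p* = $36, q* = 65; post-tax q = 53; per-unit burden on buyers = $4.
Market B: pre-tax p* = $42, q* = 388; post-tax q = 368.8; per-unit burden on buyers = $9.6.
Difference: $4 vs $9.6 → market B is larger by $5.6.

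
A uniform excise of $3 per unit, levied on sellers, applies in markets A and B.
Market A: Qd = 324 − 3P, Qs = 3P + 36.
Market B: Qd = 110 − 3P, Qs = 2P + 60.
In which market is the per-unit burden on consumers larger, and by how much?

Market A, by $0.3.

Market A: pre-tax P* = $48, Q* = 180; post-tax Q = 175.5; per-unit burden on consumers = $1.5.
Market B: pre-tax P* = $10, Q* = 80; post-tax Q = 76.4; per-unit burden on consumers = $1.2.
Difference: $1.5 vs $1.2 → market A is larger by $0.3.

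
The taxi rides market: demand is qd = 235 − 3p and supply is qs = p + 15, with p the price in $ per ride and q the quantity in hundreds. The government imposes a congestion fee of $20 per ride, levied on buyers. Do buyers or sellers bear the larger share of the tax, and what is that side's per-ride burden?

Before the tax: set 235 − 3p = p + 15 → p* = $55, q* = 70.
With the tax collected from buyers, demand (in seller-price terms) shifts: qd = 235 − 3(p + 20).
Solving gives q = 55 with buyers paying $60 and sellers receiving $40 (the $20 wedge).
Per-ride burden: buyers $5, sellers $15.
Sellers take the larger share because supply is less price-elastic here (demand slope 3 vs supply slope 1).
The less price-elastic side of the market bears the larger share of a per-unit tax.

Sellers bear the larger share: $15 per ride.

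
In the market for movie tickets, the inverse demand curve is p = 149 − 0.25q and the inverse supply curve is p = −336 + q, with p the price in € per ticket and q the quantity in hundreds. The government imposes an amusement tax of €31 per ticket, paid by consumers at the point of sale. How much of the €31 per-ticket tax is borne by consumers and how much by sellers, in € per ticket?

Rewrite in direct form: qd = 596 − 4p and qs = p + 336.
Without the tax, 596 − 4p = p + 336 gives 5p = 260, so p* = €52 and q* = 388.
With the tax collected from consumers, demand (in seller-price terms) shifts: qd = 596 − 4(p + 31).
New equilibrium: consumers pay €58.2, sellers receive €27.2, q = 363.2. (Wedge: pb − ps = 31.)
Burden on consumers: €6.2; on sellers: €24.8. (They sum to €31.)
The less price-elastic side of the market bears the larger share of a per-unit tax.

Consumers bear €6.2 per ticket; sellers bear €24.8 per ticket.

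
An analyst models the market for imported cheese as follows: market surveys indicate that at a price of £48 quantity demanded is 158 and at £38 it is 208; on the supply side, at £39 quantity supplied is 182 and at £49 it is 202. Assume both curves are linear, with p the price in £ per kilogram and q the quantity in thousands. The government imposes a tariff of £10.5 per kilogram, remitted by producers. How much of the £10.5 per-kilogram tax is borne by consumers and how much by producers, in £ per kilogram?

Consumers bear £3 per kilogram; producers bear £7.5 per kilogram.

Demand slope: (208 − 158)/(38 − 48) = -5, so qd = 398 − 5p.
Supply slope: (202 − 182)/(49 − 39) = 2, so qs = 2p + 104.
Before the tax: set 398 − 5p = 2p + 104 → p* = £42, q* = 188.
With the tax collected from producers, supply shifts: qs = 2(p − 10.5) + 104.
New equilibrium: consumers pay £45, producers receive £34.5, q = 173. (Wedge: pb − ps = 10.5.)
Burden on consumers: £3; on producers: £7.5. (They sum to £10.5.)
The less price-elastic side of the market bears the larger share of a per-unit tax.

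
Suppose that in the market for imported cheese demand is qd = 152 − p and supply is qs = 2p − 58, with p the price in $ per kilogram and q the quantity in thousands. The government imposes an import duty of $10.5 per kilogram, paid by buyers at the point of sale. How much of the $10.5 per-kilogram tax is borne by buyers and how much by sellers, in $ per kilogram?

Before the tax: set 152 − p = 2p − 58 → p* = $70, q* = 82.
With the tax collected from buyers, demand (in seller-price terms) shifts: qd = 152 − (p + 10.5).
New equilibrium: buyers pay $77, sellers receive $66.5, q = 75. (Wedge: pb − ps = 10.5.)
Burden on buyers: $7; on sellers: $3.5. (They sum to $10.5.)
The less price-elastic side of the market bears the larger share of a per-unit tax.

Buyers bear $7 per kilogram; sellers bear $3.5 per kilogram.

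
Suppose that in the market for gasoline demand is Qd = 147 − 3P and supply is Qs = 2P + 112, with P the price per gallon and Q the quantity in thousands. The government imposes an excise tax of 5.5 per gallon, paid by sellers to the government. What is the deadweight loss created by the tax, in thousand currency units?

Deadweight loss = 18.15 thousand.

Without the tax, 147 − 3P = 2P + 112 gives 5P = 35, so P* = 7 and Q* = 126.
With the tax collected from sellers, supply shifts: Qs = 2(P − 5.5) + 112.
Solving gives Q = 119.4 with consumers paying 9.2 and sellers receiving 3.7 (the 5.5 wedge).
Quantity falls by |ΔQ| = |126 − 119.4| = 6.6.
DWL = ½ · t · |ΔQ| = ½ · 5.5 · 6.6 = 18.15.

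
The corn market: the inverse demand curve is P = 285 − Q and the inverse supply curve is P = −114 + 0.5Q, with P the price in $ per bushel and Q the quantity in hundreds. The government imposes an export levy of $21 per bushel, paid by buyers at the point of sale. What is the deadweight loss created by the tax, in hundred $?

Deadweight loss = $147 hundred.

Rewrite in direct form: Qd = 285 − P and Qs = 2P + 228.
Before the tax: set 285 − P = 2P + 228 → P* = $19, Q* = 266.
With the tax collected from buyers, demand (in seller-price terms) shifts: Qd = 285 − (P + 21).
New equilibrium: buyers pay $33, suppliers receive $12, Q = 252. (Wedge: Pb − Ps = 21.)
Quantity falls by |ΔQ| = |266 − 252| = 14.
DWL = ½ · t · |ΔQ| = ½ · 21 · 14 = $147.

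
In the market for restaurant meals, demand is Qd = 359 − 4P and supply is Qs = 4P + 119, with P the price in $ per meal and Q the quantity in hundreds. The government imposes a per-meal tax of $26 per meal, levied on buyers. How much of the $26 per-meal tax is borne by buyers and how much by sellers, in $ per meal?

Buyers bear $13 per meal; sellers bear $13 per meal.

Without the tax, 359 − 4P = 4P + 119 gives 8P = 240, so P* = $30 and Q* = 239.
With the tax collected from buyers, demand (in seller-price terms) shifts: Qd = 359 − 4(P + 26).
Solving gives Q = 187 with buyers paying $43 and sellers receiving $17 (the $26 wedge).
Burden on buyers: $13; on sellers: $13. (They sum to $26.)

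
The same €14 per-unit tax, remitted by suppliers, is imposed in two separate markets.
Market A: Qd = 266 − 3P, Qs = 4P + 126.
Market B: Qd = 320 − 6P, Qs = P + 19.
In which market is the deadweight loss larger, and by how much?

Market A: pre-tax P* = €20, Q* = 206; post-tax Q = 182; deadweight loss = €168.
Market B: pre-tax P* = €43, Q* = 62; post-tax Q = 50; deadweight loss = €84.
Difference: €168 vs €84 → market A is larger by €84.

Market A, by €84.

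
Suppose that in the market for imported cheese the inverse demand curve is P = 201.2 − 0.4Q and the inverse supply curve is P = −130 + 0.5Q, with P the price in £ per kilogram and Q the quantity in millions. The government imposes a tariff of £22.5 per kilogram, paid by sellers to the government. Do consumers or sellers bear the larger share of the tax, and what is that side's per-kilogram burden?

Sellers bear the larger share: £12.5 per kilogram.

Rewrite in direct form: Qd = 503 − 2.5P and Qs = 2P + 260.
Before the tax: set 503 − 2.5P = 2P + 260 → P* = £54, Q* = 368.
With the tax collected from sellers, supply shifts: Qs = 2(P − 22.5) + 260.
New equilibrium: consumers pay £64, sellers receive £41.5, Q = 343. (Wedge: Pb − Ps = 22.5.)
Per-kilogram burden: consumers £10, sellers £12.5.
Sellers take the larger share because supply is less price-elastic here (demand slope 2.5 vs supply slope 2).
The less price-elastic side of the market bears the larger share of a per-unit tax.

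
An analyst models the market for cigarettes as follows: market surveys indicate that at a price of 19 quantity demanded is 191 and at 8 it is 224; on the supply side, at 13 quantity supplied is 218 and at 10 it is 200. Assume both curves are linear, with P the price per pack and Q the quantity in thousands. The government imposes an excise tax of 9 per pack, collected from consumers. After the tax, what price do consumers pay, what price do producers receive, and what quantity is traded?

Consumers pay 18; producers receive 9; quantity = 194.

Demand slope: (224 − 191)/(8 − 19) = -3, so Qd = 248 − 3P.
Supply slope: (200 − 218)/(10 − 13) = 6, so Qs = 6P + 140.
Without the tax, 248 − 3P = 6P + 140 gives 9P = 108, so P* = 12 and Q* = 212.
With the tax collected from consumers, demand (in seller-price terms) shifts: Qd = 248 − 3(P + 9).
Solving gives Q = 194 with consumers paying 18 and producers receiving 9 (the 9 wedge).
The less price-elastic side of the market bears the larger share of a per-unit tax.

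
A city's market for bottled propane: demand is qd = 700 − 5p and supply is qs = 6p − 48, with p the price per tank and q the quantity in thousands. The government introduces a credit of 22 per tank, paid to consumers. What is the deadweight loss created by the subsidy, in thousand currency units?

Deadweight loss = 660 thousand.

Before the subsidy: set 700 − 5p = 6p − 48 → p* = 68, q* = 360.
With a per-unit subsidy paid to consumers, each effectively pays p − 22, so demand becomes qd = 700 − 5(p − 22).
New equilibrium: consumers pay 56, suppliers receive 78, q = 420. (Wedge: pb − ps = −22.)
Quantity rises by |ΔQ| = |360 − 420| = 60.
DWL = ½ · t · |ΔQ| = ½ · 22 · 60 = 660.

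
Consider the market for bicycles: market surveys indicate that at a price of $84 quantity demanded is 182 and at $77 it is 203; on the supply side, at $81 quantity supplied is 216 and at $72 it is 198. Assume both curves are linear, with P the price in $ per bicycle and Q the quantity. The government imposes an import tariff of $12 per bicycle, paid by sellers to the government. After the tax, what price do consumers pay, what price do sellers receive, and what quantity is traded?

Demand slope: (203 − 182)/(77 − 84) = -3, so Qd = 434 − 3P.
Supply slope: (198 − 216)/(72 − 81) = 2, so Qs = 2P + 54.
Before the tax: set 434 − 3P = 2P + 54 → P* = $76, Q* = 206.
With the tax collected from sellers, supply shifts: Qs = 2(P − 12) + 54.
New equilibrium: consumers pay $80.8, sellers receive $68.8, Q = 191.6. (Wedge: Pb − Ps = 12.)

Consumers pay $80.8; sellers receive $68.8; quantity = 191.6.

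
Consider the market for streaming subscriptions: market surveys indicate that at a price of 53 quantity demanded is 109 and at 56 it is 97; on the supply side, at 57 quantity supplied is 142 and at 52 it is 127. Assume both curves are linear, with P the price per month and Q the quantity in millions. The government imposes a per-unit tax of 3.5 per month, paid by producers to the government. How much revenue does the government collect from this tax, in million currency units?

Demand slope: (97 − 109)/(56 − 53) = -4, so Qd = 321 − 4P.
Supply slope: (127 − 142)/(52 − 57) = 3, so Qs = 3P − 29.
Without the tax, 321 − 4P = 3P − 29 gives 7P = 350, so P* = 50 and Q* = 121.
With the tax collected from producers, supply shifts: Qs = 3(P − 3.5) − 29.
Solving gives Q = 115 with buyers paying 51.5 and producers receiving 48 (the 3.5 wedge).
Revenue = t · Q = 3.5 · 115 = 402.5.

Tax revenue = 402.5 million.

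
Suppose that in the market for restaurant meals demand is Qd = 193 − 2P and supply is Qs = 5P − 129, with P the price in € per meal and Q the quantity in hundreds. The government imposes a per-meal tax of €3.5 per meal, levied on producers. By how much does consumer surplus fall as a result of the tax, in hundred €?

Without the tax, 193 − 2P = 5P − 129 gives 7P = 322, so P* = €46 and Q* = 101.
With the tax collected from producers, supply shifts: Qs = 5(P − 3.5) − 129.
Solving gives Q = 96 with consumers paying €48.5 and producers receiving €45 (the €3.5 wedge).
ΔCS is the trapezoid between Q = 96 and Q = 101 of height €2.5: ½ · (101 + 96) · 2.5 = €246.25.

Consumer surplus falls by €246.25 hundred.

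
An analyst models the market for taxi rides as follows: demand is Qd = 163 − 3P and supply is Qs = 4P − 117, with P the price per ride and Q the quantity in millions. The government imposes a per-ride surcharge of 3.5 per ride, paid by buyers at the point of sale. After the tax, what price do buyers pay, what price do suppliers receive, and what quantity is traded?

Buyers pay 42; suppliers receive 38.5; quantity = 37.

Before the tax: set 163 − 3P = 4P − 117 → P* = 40, Q* = 43.
With the tax collected from buyers, demand (in seller-price terms) shifts: Qd = 163 − 3(P + 3.5).
New equilibrium: buyers pay 42, suppliers receive 38.5, Q = 37. (Wedge: Pb − Ps = 3.5.)
The less price-elastic side of the market bears the larger share of a per-unit tax.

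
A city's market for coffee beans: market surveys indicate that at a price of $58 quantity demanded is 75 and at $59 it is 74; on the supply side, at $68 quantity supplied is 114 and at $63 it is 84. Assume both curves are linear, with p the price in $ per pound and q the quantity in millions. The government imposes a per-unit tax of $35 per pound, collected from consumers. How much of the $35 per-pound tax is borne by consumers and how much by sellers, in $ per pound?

Consumers bear $30 per pound; sellers bear $5 per pound.

Demand slope: (74 − 75)/(59 − 58) = -1, so qd = 133 − p.
Supply slope: (84 − 114)/(63 − 68) = 6, so qs = 6p − 294.
Before the tax: set 133 − p = 6p − 294 → p* = $61, q* = 72.
With the tax collected from consumers, demand (in seller-price terms) shifts: qd = 133 − (p + 35).
Solving gives q = 42 with consumers paying $91 and sellers receiving $56 (the $35 wedge).
Burden on consumers: $30; on sellers: $5. (They sum to $35.)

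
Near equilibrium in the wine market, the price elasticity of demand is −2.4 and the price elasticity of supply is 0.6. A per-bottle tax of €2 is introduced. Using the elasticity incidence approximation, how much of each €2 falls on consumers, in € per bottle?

Consumers bear ≈ €0.4 per bottle.

Incidence ratio: consumers' share ≈ εs / (εs + |εd|) = 0.6 / (0.6 + 2.4) = 0.2.
So consumers bear ≈ 0.2 × €2 = €0.4; sellers bear €1.6.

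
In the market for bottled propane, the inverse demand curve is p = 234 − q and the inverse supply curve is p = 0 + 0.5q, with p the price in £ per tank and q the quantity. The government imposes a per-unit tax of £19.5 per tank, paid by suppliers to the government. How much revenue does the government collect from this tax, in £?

Inverting to q(p) form: qd = 234 − p; qs = 2p.
Without the tax, 234 − p = 2p gives 3p = 234, so p* = £78 and q* = 156.
With the tax collected from suppliers, supply shifts: qs = 2(p − 19.5).
Solving gives q = 143 with buyers paying £91 and suppliers receiving £71.5 (the £19.5 wedge).
Revenue = t · Q = 19.5 · 143 = £2788.5.

Tax revenue = £2788.5.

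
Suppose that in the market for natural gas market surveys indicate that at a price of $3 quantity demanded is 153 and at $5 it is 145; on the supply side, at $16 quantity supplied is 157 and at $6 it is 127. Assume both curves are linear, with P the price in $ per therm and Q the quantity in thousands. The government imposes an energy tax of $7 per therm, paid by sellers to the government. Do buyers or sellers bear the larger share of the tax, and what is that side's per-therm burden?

Sellers bear the larger share: $4 per therm.

Demand slope: (145 − 153)/(5 − 3) = -4, so Qd = 165 − 4P.
Supply slope: (127 − 157)/(6 − 16) = 3, so Qs = 3P + 109.
Without the tax, 165 − 4P = 3P + 109 gives 7P = 56, so P* = $8 and Q* = 133.
With the tax collected from sellers, supply shifts: Qs = 3(P − 7) + 109.
Solving gives Q = 121 with buyers paying $11 and sellers receiving $4 (the $7 wedge).
Per-therm burden: buyers $3, sellers $4.
Sellers take the larger share because supply is less price-elastic here (demand slope 4 vs supply slope 3).
The less price-elastic side of the market bears the larger share of a per-unit tax.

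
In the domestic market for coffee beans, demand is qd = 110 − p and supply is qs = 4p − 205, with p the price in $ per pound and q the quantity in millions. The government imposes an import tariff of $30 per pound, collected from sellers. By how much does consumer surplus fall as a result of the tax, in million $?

Without the tax, 110 − p = 4p − 205 gives 5p = 315, so p* = $63 and q* = 47.
With the tax collected from sellers, supply shifts: qs = 4(p − 30) − 205.
New equilibrium: consumers pay $87, sellers receive $57, q = 23. (Wedge: pb − ps = 30.)
ΔCS is the trapezoid between Q = 23 and Q = 47 of height $24: ½ · (47 + 23) · 24 = $840.

Consumer surplus falls by $840 million.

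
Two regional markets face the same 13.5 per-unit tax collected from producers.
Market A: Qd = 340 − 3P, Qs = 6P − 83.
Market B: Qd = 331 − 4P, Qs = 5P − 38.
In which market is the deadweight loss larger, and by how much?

Market B, by 20.25.

Market A: pre-tax P* = 47, Q* = 199; post-tax Q = 172; deadweight loss = 182.25.
Market B: pre-tax P* = 41, Q* = 167; post-tax Q = 137; deadweight loss = 202.5.
Difference: 182.25 vs 202.5 → market B is larger by 20.25.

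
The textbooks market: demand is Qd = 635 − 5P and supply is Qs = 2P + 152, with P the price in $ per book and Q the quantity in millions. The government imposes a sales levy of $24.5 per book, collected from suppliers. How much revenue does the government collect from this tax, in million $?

Tax revenue = $6247.5 million.

Without the tax, 635 − 5P = 2P + 152 gives 7P = 483, so P* = $69 and Q* = 290.
With the tax collected from suppliers, supply shifts: Qs = 2(P − 24.5) + 152.
New equilibrium: buyers pay $76, suppliers receive $51.5, Q = 255. (Wedge: Pb − Ps = 24.5.)
Revenue = t · Q = 24.5 · 255 = $6247.5.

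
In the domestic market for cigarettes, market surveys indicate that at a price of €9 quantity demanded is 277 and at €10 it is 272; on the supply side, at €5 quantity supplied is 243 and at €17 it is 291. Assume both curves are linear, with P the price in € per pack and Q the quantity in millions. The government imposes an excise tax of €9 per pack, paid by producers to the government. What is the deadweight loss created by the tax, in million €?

Demand slope: (272 − 277)/(10 − 9) = -5, so Qd = 322 − 5P.
Supply slope: (291 − 243)/(17 − 5) = 4, so Qs = 4P + 223.
Without the tax, 322 − 5P = 4P + 223 gives 9P = 99, so P* = €11 and Q* = 267.
With the tax collected from producers, supply shifts: Qs = 4(P − 9) + 223.
New equilibrium: buyers pay €15, producers receive €6, Q = 247. (Wedge: Pb − Ps = 9.)
Quantity falls by |ΔQ| = |267 − 247| = 20.
DWL = ½ · t · |ΔQ| = ½ · 9 · 20 = €90.

Deadweight loss = €90 million.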